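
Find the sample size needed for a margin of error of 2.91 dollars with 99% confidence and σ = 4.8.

n = (z*σ/E)² = (2.576×4.8/2.91)² = 18.1 → n = 19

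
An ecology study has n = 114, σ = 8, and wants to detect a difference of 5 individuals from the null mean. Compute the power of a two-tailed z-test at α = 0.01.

SE = σ/√n = 8/√114 = 0.749. Non-centrality λ = d/SE = 5/0.749 = 6.673. Power ≈ Φ(λ - z_{α/2}) = Φ(6.673 - 2.576) = Φ(4.097) = 1.0.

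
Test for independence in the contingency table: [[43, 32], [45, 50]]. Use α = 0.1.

χ² = 1.667. df = 1, critical = 2.706. Fail to reject H₀. No evidence of dependence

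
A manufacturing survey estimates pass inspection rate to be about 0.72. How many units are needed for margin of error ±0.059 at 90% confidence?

n = z²p(1-p)/E² = 1.645²×0.72×0.28/0.059² = 156.7 → n = 157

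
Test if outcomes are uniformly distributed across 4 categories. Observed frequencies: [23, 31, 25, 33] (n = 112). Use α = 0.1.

Expected = 28 each. χ² = Σ(O-E)²/E = 2.429. df = 3, critical value = 6.251. Fail to reject H₀.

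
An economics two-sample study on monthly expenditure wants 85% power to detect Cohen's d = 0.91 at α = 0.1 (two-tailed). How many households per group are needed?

z_{α/2} = 1.645, z_β = Φ⁻¹(0.85) = 1.036. For large effect (d = 0.91): n per group = 2(z_{α/2} + z_β)²/d² = 2(1.645 + 1.036)²/0.91² = 17.4 → 18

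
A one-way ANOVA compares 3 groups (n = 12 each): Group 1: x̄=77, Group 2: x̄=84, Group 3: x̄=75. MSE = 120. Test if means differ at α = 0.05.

Grand mean = 78.67. SS_between = 536.0, MS_between = 268.0. F = 2.233, F_crit ≈ 3.285. Fail to reject H₀.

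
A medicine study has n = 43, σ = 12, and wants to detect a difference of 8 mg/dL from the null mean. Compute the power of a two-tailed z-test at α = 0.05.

SE = σ/√n = 12/√43 = 1.83. Non-centrality λ = d/SE = 8/1.83 = 4.372. Power ≈ Φ(λ - z_{α/2}) = Φ(4.372 - 1.96) = Φ(2.412) = 0.992.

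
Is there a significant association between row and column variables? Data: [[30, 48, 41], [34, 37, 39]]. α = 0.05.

χ² = 1.372. df = 2, critical = 5.991. Fail to reject H₀. No evidence of dependence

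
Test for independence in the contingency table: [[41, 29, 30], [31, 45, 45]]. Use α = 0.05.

χ² = 5.906. df = 2, critical = 5.991. Fail to reject H₀. No evidence of dependence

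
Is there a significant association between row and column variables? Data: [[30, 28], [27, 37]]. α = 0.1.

χ² = 1.112. df = 1, critical = 2.706. Fail to reject H₀. No evidence of dependence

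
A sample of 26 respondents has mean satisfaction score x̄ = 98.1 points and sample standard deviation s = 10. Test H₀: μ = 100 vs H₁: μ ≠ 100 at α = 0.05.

t = (x̄ - μ₀)/(s/√n) = (98.1 - 100)/(10/√26) = -0.969. df = 25, critical t = ±2.06. Fail to reject H₀.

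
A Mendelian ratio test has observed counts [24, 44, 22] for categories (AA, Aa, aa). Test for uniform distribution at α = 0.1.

Expected = 30 each. χ² = Σ(O-E)²/E = 9.867. df = 2, critical value = 4.605. Reject H₀.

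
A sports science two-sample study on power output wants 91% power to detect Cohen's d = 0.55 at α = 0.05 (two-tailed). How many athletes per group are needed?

z_{α/2} = 1.96, z_β = Φ⁻¹(0.91) = 1.341. For medium effect (d = 0.55): n per group = 2(z_{α/2} + z_β)²/d² = 2(1.96 + 1.341)²/0.55² = 72.04 → 73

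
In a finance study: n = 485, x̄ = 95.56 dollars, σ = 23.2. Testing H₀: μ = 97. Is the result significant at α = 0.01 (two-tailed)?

z = (95.56 - 97)/(23.2/√485) = -1.367. Since |z| ≤ 2.576, not significant at α = 0.01.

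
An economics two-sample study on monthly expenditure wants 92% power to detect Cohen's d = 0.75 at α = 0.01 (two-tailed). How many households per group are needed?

z_{α/2} = 2.576, z_β = Φ⁻¹(0.92) = 1.405. For medium effect (d = 0.75): n per group = 2(z_{α/2} + z_β)²/d² = 2(2.576 + 1.405)²/0.75² = 56.3 → 57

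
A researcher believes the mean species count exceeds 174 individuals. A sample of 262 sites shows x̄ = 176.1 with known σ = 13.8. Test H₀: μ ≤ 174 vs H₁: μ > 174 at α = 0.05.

z = 2.463. Critical value: 1.645. Reject H₀.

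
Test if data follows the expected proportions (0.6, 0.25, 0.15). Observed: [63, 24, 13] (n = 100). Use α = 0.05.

Expected: [60.0, 25.0, 15.0]. χ² = 0.457. df = 2, critical = 5.991. Fail to reject H₀.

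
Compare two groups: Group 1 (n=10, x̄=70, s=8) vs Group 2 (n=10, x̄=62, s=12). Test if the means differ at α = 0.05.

Pooled sp = 10.2. t = 1.754, df = 18. Critical t = ±2.101. Fail to reject H₀.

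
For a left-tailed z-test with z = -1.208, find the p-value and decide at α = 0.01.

p = P(Z < -1.208) = Φ(-1.208) ≈ 0.1135. Since p ≥ 0.01, fail to reject H₀ (not significant) at α = 0.01.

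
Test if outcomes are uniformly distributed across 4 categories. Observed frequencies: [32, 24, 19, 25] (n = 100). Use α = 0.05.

Expected = 25 each. χ² = Σ(O-E)²/E = 3.44. df = 3, critical value = 7.815. Fail to reject H₀.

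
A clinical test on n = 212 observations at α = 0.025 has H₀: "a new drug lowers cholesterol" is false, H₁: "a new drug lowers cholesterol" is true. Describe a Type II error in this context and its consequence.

Type II error: failing to reject H₀ when it is false — concluding that a new drug lowers cholesterol is not supported when in fact it is. Consequence: shelving an effective drug — patients miss out on a treatment that would have helped.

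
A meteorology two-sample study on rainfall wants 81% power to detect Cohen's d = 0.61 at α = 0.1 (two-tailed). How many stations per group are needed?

z_{α/2} = 1.645, z_β = Φ⁻¹(0.81) = 0.878. For medium effect (d = 0.61): n per group = 2(z_{α/2} + z_β)²/d² = 2(1.645 + 0.878)²/0.61² = 34.2 → 35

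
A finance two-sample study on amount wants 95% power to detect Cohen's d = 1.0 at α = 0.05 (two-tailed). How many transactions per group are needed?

z_{α/2} = 1.96, z_β = Φ⁻¹(0.95) = 1.645. For large effect (d = 1.0): n per group = 2(z_{α/2} + z_β)²/d² = 2(1.96 + 1.645)²/1.0² = 26.0 → 26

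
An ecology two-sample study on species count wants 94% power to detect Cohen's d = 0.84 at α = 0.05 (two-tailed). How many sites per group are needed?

z_{α/2} = 1.96, z_β = Φ⁻¹(0.94) = 1.555. For large effect (d = 0.84): n per group = 2(z_{α/2} + z_β)²/d² = 2(1.96 + 1.555)²/0.84² = 35.02 → 36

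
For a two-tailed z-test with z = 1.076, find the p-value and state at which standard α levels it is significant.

p = 2·P(Z > |1.076|) = 2·(1 - Φ(1.076)) ≈ 0.2819. Not significant at any standard level.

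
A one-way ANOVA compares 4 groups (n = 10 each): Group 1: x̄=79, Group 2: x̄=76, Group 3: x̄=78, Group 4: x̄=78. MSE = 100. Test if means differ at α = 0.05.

Grand mean = 77.75. SS_between = 47.5, MS_between = 15.83. F = 0.158, F_crit ≈ 2.866. Fail to reject H₀.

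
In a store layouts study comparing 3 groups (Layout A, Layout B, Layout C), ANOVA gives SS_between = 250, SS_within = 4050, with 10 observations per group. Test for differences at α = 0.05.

df_between = 2, df_within = 27. F = MS_between/MS_within = 125.0/150.0 = 0.833. F_crit ≈ 3.354. Fail to reject H₀.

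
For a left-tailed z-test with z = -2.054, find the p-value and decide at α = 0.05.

p = P(Z < -2.054) = Φ(-2.054) ≈ 0.02. Since p < 0.05, reject H₀ (significant) at α = 0.05.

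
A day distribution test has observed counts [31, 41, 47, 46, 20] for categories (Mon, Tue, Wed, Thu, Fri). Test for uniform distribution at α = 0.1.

Expected = 37 each. χ² = Σ(O-E)²/E = 14.108. df = 4, critical value = 7.779. Reject H₀.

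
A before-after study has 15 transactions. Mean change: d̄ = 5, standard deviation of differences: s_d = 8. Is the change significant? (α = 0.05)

t = d̄/(s_d/√n) = 5/(8/√15) = 2.421. df = 14, critical t = ±2.145. Reject H₀.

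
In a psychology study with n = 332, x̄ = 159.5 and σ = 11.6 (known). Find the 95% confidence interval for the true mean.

CI = x̄ ± z*(σ/√n) = 159.5 ± 1.96(11.6/√332) = 159.5 ± 1.25 = (158.25, 160.75)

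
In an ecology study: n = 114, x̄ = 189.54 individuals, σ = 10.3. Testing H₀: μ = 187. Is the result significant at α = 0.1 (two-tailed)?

z = (189.54 - 187)/(10.3/√114) = 2.633. Since |z| > 1.645, significant at α = 0.1.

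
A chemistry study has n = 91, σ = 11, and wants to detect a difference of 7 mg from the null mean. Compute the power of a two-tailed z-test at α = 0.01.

SE = σ/√n = 11/√91 = 1.153. Non-centrality λ = d/SE = 7/1.153 = 6.071. Power ≈ Φ(λ - z_{α/2}) = Φ(6.071 - 2.576) = Φ(3.495) = 1.0.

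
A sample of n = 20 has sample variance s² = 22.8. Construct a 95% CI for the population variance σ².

df = 19. χ²_{0.025} = 32.852, χ²_{0.975} = 8.907. CI for σ² = ((n-1)s²/χ²_{α/2}, (n-1)s²/χ²_{1-α/2}) = (19·22.8/32.852, 19·22.8/8.907) = (13.19, 48.64)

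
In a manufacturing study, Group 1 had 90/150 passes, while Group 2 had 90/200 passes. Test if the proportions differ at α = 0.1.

p̂₁ = 0.6, p̂₂ = 0.45, pooled p̂ = 0.514. z = 2.779. Critical: ±1.645. Reject H₀.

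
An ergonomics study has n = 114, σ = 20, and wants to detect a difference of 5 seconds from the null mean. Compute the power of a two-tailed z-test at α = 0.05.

SE = σ/√n = 20/√114 = 1.873. Non-centrality λ = d/SE = 5/1.873 = 2.669. Power ≈ Φ(λ - z_{α/2}) = Φ(2.669 - 1.96) = Φ(0.709) = 0.761.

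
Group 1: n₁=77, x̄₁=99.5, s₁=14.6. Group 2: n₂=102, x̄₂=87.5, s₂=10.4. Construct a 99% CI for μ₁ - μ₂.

Difference = 12.0. SE = √(14.6²/77 + 10.4²/102) = 1.957. CI = (6.96, 17.04)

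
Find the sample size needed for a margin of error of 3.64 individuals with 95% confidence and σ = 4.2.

n = (z*σ/E)² = (1.96×4.2/3.64)² = 5.1 → n = 6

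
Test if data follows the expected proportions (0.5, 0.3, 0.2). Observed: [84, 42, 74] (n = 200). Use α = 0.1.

Expected: [100.0, 60.0, 40.0]. χ² = 36.86. df = 2, critical = 4.605. Reject H₀.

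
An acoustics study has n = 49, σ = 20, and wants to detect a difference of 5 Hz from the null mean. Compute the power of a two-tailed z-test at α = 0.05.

SE = σ/√n = 20/√49 = 2.857. Non-centrality λ = d/SE = 5/2.857 = 1.75. Power ≈ Φ(λ - z_{α/2}) = Φ(1.75 - 1.96) = Φ(-0.21) = 0.417.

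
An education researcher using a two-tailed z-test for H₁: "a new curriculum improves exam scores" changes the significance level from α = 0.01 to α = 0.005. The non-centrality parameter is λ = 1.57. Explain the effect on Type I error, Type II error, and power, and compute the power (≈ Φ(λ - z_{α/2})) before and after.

Decreasing α from 0.01 to 0.005:
• Type I error rate decreases (α is the Type I rate by definition).
• Critical value moves from z_{α/2} = 2.576 to 2.807, so power = Φ(λ - z_{α/2}) goes from Φ(1.57 - 2.576) = 0.157 to Φ(1.57 - 2.807) = 0.108.
• Type II error rate β = 1 - power therefore increases (0.843 → 0.892).
Appropriate when false positives are costly — here, adopting a curriculum that gives no real benefit — disruption for nothing.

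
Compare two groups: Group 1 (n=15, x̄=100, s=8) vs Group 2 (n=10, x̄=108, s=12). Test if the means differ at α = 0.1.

Pooled sp = 9.76. t = -2.007, df = 23. Critical t = ±1.714. Reject H₀.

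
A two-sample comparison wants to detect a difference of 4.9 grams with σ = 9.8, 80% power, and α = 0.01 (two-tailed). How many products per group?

n per group = 2(z_α/2 + z_β)²σ²/d² = 2×(2.576 + 0.84)²×9.8²/4.9² = 93.4 → n = 94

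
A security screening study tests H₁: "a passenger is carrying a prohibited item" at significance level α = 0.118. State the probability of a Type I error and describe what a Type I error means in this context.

P(Type I error) = α = 0.118. A Type I error is rejecting H₀ when H₀ is actually true (false positive) — here, concluding that a passenger is carrying a prohibited item when in fact this is not the case. Consequence: detaining an innocent passenger — delay and inconvenience.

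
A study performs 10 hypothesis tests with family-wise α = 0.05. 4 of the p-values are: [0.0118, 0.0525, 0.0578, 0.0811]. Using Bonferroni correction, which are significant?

Bonferroni α = 0.05/10 = 0.005. None of the given p-values are significant.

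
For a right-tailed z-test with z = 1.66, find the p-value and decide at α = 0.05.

p = P(Z > 1.66) = 1 - Φ(1.66) ≈ 0.0485. Since p < 0.05, reject H₀ (significant) at α = 0.05.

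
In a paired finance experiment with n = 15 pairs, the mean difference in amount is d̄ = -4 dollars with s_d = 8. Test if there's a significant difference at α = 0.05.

t = d̄/(s_d/√n) = -4/(8/√15) = -1.936. df = 14, critical t = ±2.145. Fail to reject H₀.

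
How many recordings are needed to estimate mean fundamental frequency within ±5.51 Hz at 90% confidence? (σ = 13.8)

n = (z*σ/E)² = (1.645×13.8/5.51)² = 17.0 → n = 17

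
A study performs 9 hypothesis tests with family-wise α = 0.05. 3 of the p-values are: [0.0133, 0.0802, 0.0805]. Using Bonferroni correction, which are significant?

Bonferroni α = 0.05/9 = 0.00556. None of the given p-values are significant.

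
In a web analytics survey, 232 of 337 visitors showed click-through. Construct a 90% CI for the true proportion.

p̂ = 0.688. CI = p̂ ± z*√(p̂(1-p̂)/n) = (0.647, 0.73)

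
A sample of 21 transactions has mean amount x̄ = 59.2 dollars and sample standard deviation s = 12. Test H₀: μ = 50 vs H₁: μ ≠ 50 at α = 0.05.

t = (x̄ - μ₀)/(s/√n) = (59.2 - 50)/(12/√21) = 3.513. df = 20, critical t = ±2.086. Reject H₀.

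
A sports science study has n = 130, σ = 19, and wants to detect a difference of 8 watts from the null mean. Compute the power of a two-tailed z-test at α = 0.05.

SE = σ/√n = 19/√130 = 1.666. Non-centrality λ = d/SE = 8/1.666 = 4.801. Power ≈ Φ(λ - z_{α/2}) = Φ(4.801 - 1.96) = Φ(2.841) = 0.998.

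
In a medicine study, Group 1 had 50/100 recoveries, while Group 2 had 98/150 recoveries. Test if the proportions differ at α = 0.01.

p̂₁ = 0.5, p̂₂ = 0.653, pooled p̂ = 0.592. z = -2.417. Critical: ±2.576. Fail to reject H₀.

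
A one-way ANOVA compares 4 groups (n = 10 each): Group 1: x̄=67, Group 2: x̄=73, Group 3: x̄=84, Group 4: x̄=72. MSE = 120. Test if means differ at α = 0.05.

Grand mean = 74.0. SS_between = 1540.0, MS_between = 513.33. F = 4.278, F_crit ≈ 2.866. Reject H₀.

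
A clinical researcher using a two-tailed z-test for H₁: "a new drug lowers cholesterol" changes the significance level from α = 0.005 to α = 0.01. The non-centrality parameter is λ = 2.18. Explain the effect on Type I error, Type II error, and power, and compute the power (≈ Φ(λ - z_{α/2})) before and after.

Increasing α from 0.005 to 0.01:
• Type I error rate increases (α is the Type I rate by definition).
• Critical value moves from z_{α/2} = 2.807 to 2.576, so power = Φ(λ - z_{α/2}) goes from Φ(2.18 - 2.807) = 0.265 to Φ(2.18 - 2.576) = 0.346.
• Type II error rate β = 1 - power therefore decreases (0.735 → 0.654).
Appropriate when false negatives are costly — here, shelving an effective drug — patients miss out on a treatment that would have helped.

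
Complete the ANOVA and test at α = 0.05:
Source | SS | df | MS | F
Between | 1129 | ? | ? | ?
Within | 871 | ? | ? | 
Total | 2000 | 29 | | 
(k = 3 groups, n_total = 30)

df_between = 2, df_within = 27. MS_between = 564.5, MS_within = 32.26. F = 17.499, F_crit ≈ 3.354. Reject H₀.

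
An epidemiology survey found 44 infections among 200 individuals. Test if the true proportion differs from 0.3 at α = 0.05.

p̂ = 0.22, p₀ = 0.3. z = (p̂ - p₀)/√(p₀(1-p₀)/n) = -2.469. Critical: ±1.96. Reject H₀.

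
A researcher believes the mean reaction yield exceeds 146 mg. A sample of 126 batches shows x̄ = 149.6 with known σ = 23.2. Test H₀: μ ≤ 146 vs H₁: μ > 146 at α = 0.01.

z = 1.742. Critical value: 2.33. Fail to reject H₀.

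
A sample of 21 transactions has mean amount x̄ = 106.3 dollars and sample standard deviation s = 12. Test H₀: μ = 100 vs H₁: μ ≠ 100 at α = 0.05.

t = (x̄ - μ₀)/(s/√n) = (106.3 - 100)/(12/√21) = 2.406. df = 20, critical t = ±2.086. Reject H₀.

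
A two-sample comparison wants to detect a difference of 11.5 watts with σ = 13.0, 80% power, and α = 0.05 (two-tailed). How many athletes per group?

n per group = 2(z_α/2 + z_β)²σ²/d² = 2×(1.96 + 0.84)²×13.0²/11.5² = 20.04 → n = 21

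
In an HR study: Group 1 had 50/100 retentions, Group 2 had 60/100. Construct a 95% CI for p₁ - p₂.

p̂₁ = 0.5, p̂₂ = 0.6. Difference = -0.1. CI = (-0.237, 0.037)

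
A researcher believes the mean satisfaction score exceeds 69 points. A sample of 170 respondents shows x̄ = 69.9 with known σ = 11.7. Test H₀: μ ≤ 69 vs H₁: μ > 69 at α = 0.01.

z = 1.003. Critical value: 2.33. Fail to reject H₀.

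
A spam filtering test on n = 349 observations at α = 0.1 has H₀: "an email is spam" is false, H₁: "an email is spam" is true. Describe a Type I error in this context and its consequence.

Type I error: rejecting H₀ when it is true — concluding that an email is spam when in fact it is not. Consequence: a legitimate email is sent to the spam folder and the user misses it.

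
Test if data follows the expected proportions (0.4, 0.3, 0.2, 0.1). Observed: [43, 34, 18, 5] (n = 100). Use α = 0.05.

Expected: [40.0, 30.0, 20.0, 10.0]. χ² = 3.458. df = 3, critical = 7.815. Fail to reject H₀.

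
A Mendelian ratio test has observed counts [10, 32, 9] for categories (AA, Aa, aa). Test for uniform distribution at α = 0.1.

Expected = 17 each. χ² = Σ(O-E)²/E = 19.882. df = 2, critical value = 4.605. Reject H₀.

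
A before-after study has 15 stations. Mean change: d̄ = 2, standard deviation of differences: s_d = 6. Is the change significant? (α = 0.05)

t = d̄/(s_d/√n) = 2/(6/√15) = 1.291. df = 14, critical t = ±2.145. Fail to reject H₀.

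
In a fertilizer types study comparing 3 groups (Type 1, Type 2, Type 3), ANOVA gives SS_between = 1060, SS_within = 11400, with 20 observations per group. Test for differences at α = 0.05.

df_between = 2, df_within = 57. F = MS_between/MS_within = 530.0/200.0 = 2.65. F_crit ≈ 3.159. Fail to reject H₀.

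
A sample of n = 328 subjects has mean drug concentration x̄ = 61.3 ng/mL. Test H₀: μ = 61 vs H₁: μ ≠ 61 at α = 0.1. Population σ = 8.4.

z = (x̄ - μ₀)/(σ/√n) = (61.3 - 61)/(8.4/√328) = 0.647. Critical value: ±1.645. Since |0.647| ≤ 1.645, Fail to reject H₀.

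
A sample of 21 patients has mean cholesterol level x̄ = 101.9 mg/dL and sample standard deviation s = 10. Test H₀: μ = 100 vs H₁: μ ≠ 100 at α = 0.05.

t = (x̄ - μ₀)/(s/√n) = (101.9 - 100)/(10/√21) = 0.871. df = 20, critical t = ±2.086. Fail to reject H₀.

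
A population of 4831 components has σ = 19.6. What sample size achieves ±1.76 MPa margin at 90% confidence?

Without FPC: n₀ = (1.645×19.6/1.76)² = 335.597. With FPC: n = n₀N/(n₀+N-1) = 313.9 → n = 314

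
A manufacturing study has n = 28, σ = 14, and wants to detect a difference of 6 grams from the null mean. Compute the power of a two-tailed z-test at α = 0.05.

SE = σ/√n = 14/√28 = 2.646. Non-centrality λ = d/SE = 6/2.646 = 2.268. Power ≈ Φ(λ - z_{α/2}) = Φ(2.268 - 1.96) = Φ(0.308) = 0.621.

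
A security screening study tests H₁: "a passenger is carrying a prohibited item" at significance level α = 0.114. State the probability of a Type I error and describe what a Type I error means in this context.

P(Type I error) = α = 0.114. A Type I error is rejecting H₀ when H₀ is actually true (false positive) — here, concluding that a passenger is carrying a prohibited item when in fact this is not the case. Consequence: detaining an innocent passenger — delay and inconvenience.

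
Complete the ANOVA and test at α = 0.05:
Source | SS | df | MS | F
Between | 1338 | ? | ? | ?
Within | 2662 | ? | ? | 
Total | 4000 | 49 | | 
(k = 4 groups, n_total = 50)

df_between = 3, df_within = 46. MS_between = 446.0, MS_within = 57.87. F = 7.707, F_crit ≈ 2.807. Reject H₀.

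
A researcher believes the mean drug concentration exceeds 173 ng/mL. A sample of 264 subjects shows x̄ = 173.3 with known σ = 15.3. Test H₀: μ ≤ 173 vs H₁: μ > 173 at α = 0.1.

z = 0.319. Critical value: 1.28. Fail to reject H₀.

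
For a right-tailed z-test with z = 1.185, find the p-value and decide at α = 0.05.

p = P(Z > 1.185) = 1 - Φ(1.185) ≈ 0.118. Since p ≥ 0.05, fail to reject H₀ (not significant) at α = 0.05.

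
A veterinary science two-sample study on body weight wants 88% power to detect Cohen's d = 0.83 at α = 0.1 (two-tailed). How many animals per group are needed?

z_{α/2} = 1.645, z_β = Φ⁻¹(0.88) = 1.175. For large effect (d = 0.83): n per group = 2(z_{α/2} + z_β)²/d² = 2(1.645 + 1.175)²/0.83² = 23.1 → 24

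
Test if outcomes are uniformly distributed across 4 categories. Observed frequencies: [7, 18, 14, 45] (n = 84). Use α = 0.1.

Expected = 21 each. χ² = Σ(O-E)²/E = 39.524. df = 3, critical value = 6.251. Reject H₀.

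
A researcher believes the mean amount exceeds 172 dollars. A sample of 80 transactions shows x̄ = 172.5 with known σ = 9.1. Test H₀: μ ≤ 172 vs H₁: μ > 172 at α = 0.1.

z = 0.491. Critical value: 1.28. Fail to reject H₀.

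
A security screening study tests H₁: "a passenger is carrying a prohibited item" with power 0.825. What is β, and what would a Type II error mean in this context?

β = 1 - power = 1 - 0.825 = 0.175. A Type II error is failing to reject H₀ when H₀ is false (false negative) — here, failing to conclude that a passenger is carrying a prohibited item when in fact it is true. Consequence: letting a prohibited item through — security breach.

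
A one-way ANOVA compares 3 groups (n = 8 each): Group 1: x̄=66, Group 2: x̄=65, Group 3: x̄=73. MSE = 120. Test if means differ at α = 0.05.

Grand mean = 68.0. SS_between = 304.0, MS_between = 152.0. F = 1.267, F_crit ≈ 3.467. Fail to reject H₀.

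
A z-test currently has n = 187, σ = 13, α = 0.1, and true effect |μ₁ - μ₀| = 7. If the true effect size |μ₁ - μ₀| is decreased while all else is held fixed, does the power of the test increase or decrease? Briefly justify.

Power decreases: a smaller true effect decreases the non-centrality λ = |μ₁ - μ₀|/(σ/√n).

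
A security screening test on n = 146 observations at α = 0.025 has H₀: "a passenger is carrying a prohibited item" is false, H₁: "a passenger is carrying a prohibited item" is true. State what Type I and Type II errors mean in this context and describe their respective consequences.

Type I (false positive): concluding that a passenger is carrying a prohibited item when it is not — detaining an innocent passenger — delay and inconvenience. Type II (false negative): failing to conclude that a passenger is carrying a prohibited item when it is — letting a prohibited item through — security breach. Which is costlier depends on domain priorities and is a judgement call rather than a statistical fact.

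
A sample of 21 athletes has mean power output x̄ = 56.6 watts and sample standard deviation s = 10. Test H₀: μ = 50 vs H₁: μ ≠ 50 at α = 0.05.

t = (x̄ - μ₀)/(s/√n) = (56.6 - 50)/(10/√21) = 3.024. df = 20, critical t = ±2.086. Reject H₀.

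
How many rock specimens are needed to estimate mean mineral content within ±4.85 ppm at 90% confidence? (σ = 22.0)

n = (z*σ/E)² = (1.645×22.0/4.85)² = 55.7 → n = 56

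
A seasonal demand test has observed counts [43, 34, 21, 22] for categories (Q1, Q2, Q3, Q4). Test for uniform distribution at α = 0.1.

Expected = 30 each. χ² = Σ(O-E)²/E = 11.0. df = 3, critical value = 6.251. Reject H₀.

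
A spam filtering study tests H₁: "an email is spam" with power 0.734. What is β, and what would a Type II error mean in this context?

β = 1 - power = 1 - 0.734 = 0.266. A Type II error is failing to reject H₀ when H₀ is false (false negative) — here, failing to conclude that an email is spam when in fact it is true. Consequence: a spam email lands in the inbox.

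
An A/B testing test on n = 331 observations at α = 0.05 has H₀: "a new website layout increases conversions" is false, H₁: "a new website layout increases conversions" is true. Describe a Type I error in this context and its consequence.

Type I error: rejecting H₀ when it is true — concluding that a new website layout increases conversions when in fact it is not. Consequence: rolling out a layout that doesn't actually help — wasted engineering effort.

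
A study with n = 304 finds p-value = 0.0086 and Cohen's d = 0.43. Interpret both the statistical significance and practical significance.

Statistically significant (p = 0.0086 < 0.05). Cohen's d = 0.43 indicates a small effect size. Both statistical and practical significance should be considered.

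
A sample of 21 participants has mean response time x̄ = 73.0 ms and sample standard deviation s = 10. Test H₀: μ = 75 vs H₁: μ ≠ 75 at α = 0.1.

t = (x̄ - μ₀)/(s/√n) = (73.0 - 75)/(10/√21) = -0.917. df = 20, critical t = ±1.725. Fail to reject H₀.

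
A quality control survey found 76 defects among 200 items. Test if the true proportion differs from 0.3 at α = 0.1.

p̂ = 0.38, p₀ = 0.3. z = (p̂ - p₀)/√(p₀(1-p₀)/n) = 2.469. Critical: ±1.645. Reject H₀.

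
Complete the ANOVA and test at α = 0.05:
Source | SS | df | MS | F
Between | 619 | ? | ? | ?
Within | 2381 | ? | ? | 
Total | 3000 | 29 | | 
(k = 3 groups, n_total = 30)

df_between = 2, df_within = 27. MS_between = 309.5, MS_within = 88.19. F = 3.51, F_crit ≈ 3.354. Reject H₀.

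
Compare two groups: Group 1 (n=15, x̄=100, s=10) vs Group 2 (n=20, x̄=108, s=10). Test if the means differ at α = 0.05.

Pooled sp = 10.0. t = -2.342, df = 33. Critical t = ±2.035. Reject H₀.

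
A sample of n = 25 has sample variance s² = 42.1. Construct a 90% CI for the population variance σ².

df = 24. χ²_{0.05} = 36.415, χ²_{0.95} = 13.848. CI for σ² = ((n-1)s²/χ²_{α/2}, (n-1)s²/χ²_{1-α/2}) = (24·42.1/36.415, 24·42.1/13.848) = (27.75, 72.96)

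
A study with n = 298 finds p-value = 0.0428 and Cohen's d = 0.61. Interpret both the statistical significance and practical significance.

Statistically significant (p = 0.0428 < 0.05). Cohen's d = 0.61 indicates a medium effect size. Both statistical and practical significance should be considered.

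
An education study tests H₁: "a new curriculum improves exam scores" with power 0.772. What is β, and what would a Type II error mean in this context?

β = 1 - power = 1 - 0.772 = 0.228. A Type II error is failing to reject H₀ when H₀ is false (false negative) — here, failing to conclude that a new curriculum improves exam scores when in fact it is true. Consequence: keeping the old curriculum when the new one would have helped students.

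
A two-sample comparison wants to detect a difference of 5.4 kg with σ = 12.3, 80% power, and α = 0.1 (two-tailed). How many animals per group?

n per group = 2(z_α/2 + z_β)²σ²/d² = 2×(1.645 + 0.84)²×12.3²/5.4² = 64.1 → n = 65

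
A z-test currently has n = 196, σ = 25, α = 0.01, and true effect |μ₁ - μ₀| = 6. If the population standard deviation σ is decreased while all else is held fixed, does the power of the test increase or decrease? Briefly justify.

Power increases: a smaller σ shrinks the standard error σ/√n, moving the sampling distribution under H₁ further from the critical value.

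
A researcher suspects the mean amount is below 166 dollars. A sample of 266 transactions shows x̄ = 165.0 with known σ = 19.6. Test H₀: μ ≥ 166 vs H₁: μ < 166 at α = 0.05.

z = -0.832. Critical value: -1.645. Fail to reject H₀.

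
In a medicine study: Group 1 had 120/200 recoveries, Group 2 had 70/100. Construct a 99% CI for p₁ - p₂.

p̂₁ = 0.6, p̂₂ = 0.7. Difference = -0.1. CI = (-0.248, 0.048)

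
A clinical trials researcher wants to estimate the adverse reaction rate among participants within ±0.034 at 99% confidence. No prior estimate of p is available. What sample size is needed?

Conservative approach: use p = 0.5 (maximizes p(1-p) = 0.25). n = z²(0.25)/E² = 2.576²×0.25/0.034² = 1435.1 → n = 1436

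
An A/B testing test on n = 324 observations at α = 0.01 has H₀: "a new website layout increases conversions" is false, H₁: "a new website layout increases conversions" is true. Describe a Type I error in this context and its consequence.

Type I error: rejecting H₀ when it is true — concluding that a new website layout increases conversions when in fact it is not. Consequence: rolling out a layout that doesn't actually help — wasted engineering effort.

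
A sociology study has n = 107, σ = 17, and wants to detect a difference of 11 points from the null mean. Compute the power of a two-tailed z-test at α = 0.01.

SE = σ/√n = 17/√107 = 1.643. Non-centrality λ = d/SE = 11/1.643 = 6.693. Power ≈ Φ(λ - z_{α/2}) = Φ(6.693 - 2.576) = Φ(4.117) = 1.0.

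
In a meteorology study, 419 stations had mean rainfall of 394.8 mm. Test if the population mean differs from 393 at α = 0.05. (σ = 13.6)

z = (x̄ - μ₀)/(σ/√n) = (394.8 - 393)/(13.6/√419) = 2.709. Critical value: ±1.96. Since |2.709| > 1.96, Reject H₀.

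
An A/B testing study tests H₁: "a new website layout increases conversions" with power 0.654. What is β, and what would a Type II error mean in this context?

β = 1 - power = 1 - 0.654 = 0.346. A Type II error is failing to reject H₀ when H₀ is false (false negative) — here, failing to conclude that a new website layout increases conversions when in fact it is true. Consequence: discarding a layout that would have improved conversions — lost revenue.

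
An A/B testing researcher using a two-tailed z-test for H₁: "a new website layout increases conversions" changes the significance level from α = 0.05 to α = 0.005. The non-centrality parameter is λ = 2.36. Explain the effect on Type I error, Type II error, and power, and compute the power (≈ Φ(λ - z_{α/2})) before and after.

Decreasing α from 0.05 to 0.005:
• Type I error rate decreases (α is the Type I rate by definition).
• Critical value moves from z_{α/2} = 1.96 to 2.807, so power = Φ(λ - z_{α/2}) goes from Φ(2.36 - 1.96) = 0.655 to Φ(2.36 - 2.807) = 0.327.
• Type II error rate β = 1 - power therefore increases (0.345 → 0.673).
Appropriate when false positives are costly — here, rolling out a layout that doesn't actually help — wasted engineering effort.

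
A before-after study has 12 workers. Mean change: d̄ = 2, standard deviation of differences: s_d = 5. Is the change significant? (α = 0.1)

t = d̄/(s_d/√n) = 2/(5/√12) = 1.386. df = 11, critical t = ±1.796. Fail to reject H₀.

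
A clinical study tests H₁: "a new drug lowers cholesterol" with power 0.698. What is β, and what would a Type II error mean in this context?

β = 1 - power = 1 - 0.698 = 0.302. A Type II error is failing to reject H₀ when H₀ is false (false negative) — here, failing to conclude that a new drug lowers cholesterol when in fact it is true. Consequence: shelving an effective drug — patients miss out on a treatment that would have helped.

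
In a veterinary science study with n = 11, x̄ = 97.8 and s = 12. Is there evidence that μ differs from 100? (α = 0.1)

t = (x̄ - μ₀)/(s/√n) = (97.8 - 100)/(12/√11) = -0.608. df = 10, critical t = ±1.812. Fail to reject H₀.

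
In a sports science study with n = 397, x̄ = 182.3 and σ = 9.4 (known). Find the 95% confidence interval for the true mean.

CI = x̄ ± z*(σ/√n) = 182.3 ± 1.96(9.4/√397) = 182.3 ± 0.92 = (181.38, 183.22)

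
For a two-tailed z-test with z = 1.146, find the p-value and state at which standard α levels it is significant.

p = 2·P(Z > |1.146|) = 2·(1 - Φ(1.146)) ≈ 0.2518. Not significant at any standard level.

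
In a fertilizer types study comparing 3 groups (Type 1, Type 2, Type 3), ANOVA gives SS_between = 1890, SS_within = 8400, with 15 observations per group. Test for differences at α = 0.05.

df_between = 2, df_within = 42. F = MS_between/MS_within = 945.0/200.0 = 4.725. F_crit ≈ 3.22. Reject H₀. At least one mean differs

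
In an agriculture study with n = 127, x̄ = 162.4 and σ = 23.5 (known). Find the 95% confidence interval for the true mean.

CI = x̄ ± z*(σ/√n) = 162.4 ± 1.96(23.5/√127) = 162.4 ± 4.09 = (158.31, 166.49)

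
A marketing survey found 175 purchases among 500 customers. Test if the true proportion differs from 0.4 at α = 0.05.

p̂ = 0.35, p₀ = 0.4. z = (p̂ - p₀)/√(p₀(1-p₀)/n) = -2.282. Critical: ±1.96. Reject H₀.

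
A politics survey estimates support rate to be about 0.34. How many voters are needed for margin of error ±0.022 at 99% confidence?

n = z²p(1-p)/E² = 2.576²×0.34×0.66/0.022² = 3076.6 → n = 3077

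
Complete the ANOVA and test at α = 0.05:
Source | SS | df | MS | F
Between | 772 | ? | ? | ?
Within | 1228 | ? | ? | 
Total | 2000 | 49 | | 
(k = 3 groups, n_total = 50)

df_between = 2, df_within = 47. MS_between = 386.0, MS_within = 26.13. F = 14.774, F_crit ≈ 3.195. Reject H₀.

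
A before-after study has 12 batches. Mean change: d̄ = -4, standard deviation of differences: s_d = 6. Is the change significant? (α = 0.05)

t = d̄/(s_d/√n) = -4/(6/√12) = -2.309. df = 11, critical t = ±2.201. Reject H₀.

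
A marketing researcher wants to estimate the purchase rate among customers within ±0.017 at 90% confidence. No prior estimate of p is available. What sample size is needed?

Conservative approach: use p = 0.5 (maximizes p(1-p) = 0.25). n = z²(0.25)/E² = 1.645²×0.25/0.017² = 2340.9 → n = 2341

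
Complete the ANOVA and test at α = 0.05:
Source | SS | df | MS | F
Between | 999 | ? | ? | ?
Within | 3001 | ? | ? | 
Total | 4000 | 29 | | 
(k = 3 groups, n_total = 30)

df_between = 2, df_within = 27. MS_between = 499.5, MS_within = 111.15. F = 4.494, F_crit ≈ 3.354. Reject H₀.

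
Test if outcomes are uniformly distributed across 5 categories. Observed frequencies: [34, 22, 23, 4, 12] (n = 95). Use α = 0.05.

Expected = 19 each. χ² = Σ(O-E)²/E = 27.579. df = 4, critical value = 9.488. Reject H₀.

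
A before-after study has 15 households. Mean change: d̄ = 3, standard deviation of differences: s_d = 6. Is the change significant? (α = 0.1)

t = d̄/(s_d/√n) = 3/(6/√15) = 1.936. df = 14, critical t = ±1.761. Reject H₀.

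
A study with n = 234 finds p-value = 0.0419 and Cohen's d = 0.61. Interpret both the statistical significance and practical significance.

Statistically significant (p = 0.0419 < 0.05). Cohen's d = 0.61 indicates a medium effect size. Both statistical and practical significance should be considered.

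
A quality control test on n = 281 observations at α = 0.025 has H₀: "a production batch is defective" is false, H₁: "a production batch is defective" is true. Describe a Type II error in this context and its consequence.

Type II error: failing to reject H₀ when it is false — concluding that a production batch is defective is not supported when in fact it is. Consequence: shipping a defective batch — faulty products reach customers.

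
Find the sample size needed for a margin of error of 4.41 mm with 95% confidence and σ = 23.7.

n = (z*σ/E)² = (1.96×23.7/4.41)² = 111.0 → n = 111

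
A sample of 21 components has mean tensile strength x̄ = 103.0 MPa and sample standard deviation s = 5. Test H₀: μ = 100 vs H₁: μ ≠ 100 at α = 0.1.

t = (x̄ - μ₀)/(s/√n) = (103.0 - 100)/(5/√21) = 2.75. df = 20, critical t = ±1.725. Reject H₀.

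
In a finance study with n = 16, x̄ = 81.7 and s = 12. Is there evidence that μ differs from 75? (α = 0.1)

t = (x̄ - μ₀)/(s/√n) = (81.7 - 75)/(12/√16) = 2.233. df = 15, critical t = ±1.753. Reject H₀.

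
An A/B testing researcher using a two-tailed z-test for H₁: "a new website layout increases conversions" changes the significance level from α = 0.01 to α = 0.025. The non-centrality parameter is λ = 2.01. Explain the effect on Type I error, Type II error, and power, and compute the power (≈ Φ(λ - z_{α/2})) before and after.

Increasing α from 0.01 to 0.025:
• Type I error rate increases (α is the Type I rate by definition).
• Critical value moves from z_{α/2} = 2.576 to 2.241, so power = Φ(λ - z_{α/2}) goes from Φ(2.01 - 2.576) = 0.286 to Φ(2.01 - 2.241) = 0.409.
• Type II error rate β = 1 - power therefore decreases (0.714 → 0.591).
Appropriate when false negatives are costly — here, discarding a layout that would have improved conversions — lost revenue.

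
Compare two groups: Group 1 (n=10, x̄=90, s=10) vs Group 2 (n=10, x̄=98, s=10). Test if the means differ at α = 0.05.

Pooled sp = 10.0. t = -1.789, df = 18. Critical t = ±2.101. Fail to reject H₀.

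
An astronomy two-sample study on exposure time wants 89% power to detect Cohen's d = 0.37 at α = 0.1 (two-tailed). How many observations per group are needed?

z_{α/2} = 1.645, z_β = Φ⁻¹(0.89) = 1.227. For small effect (d = 0.37): n per group = 2(z_{α/2} + z_β)²/d² = 2(1.645 + 1.227)²/0.37² = 120.5 → 121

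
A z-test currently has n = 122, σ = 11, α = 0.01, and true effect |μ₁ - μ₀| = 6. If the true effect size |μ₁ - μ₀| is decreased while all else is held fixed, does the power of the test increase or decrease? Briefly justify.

Power decreases: a smaller true effect decreases the non-centrality λ = |μ₁ - μ₀|/(σ/√n).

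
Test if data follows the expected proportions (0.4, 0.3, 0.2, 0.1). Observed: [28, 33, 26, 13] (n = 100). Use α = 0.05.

Expected: [40.0, 30.0, 20.0, 10.0]. χ² = 6.6. df = 3, critical = 7.815. Fail to reject H₀.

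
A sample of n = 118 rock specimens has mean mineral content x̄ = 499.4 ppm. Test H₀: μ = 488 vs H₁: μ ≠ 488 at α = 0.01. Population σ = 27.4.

z = (x̄ - μ₀)/(σ/√n) = (499.4 - 488)/(27.4/√118) = 4.52. Critical value: ±2.576. Since |4.52| > 2.576, Reject H₀.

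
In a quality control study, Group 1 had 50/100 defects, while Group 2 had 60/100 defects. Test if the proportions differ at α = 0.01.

p̂₁ = 0.5, p̂₂ = 0.6, pooled p̂ = 0.55. z = -1.421. Critical: ±2.576. Fail to reject H₀.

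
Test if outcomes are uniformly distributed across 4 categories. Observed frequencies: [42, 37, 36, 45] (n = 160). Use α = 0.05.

Expected = 40 each. χ² = Σ(O-E)²/E = 1.35. df = 3, critical value = 7.815. Fail to reject H₀.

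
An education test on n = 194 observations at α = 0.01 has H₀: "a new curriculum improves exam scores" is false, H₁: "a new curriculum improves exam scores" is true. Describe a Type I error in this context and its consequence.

Type I error: rejecting H₀ when it is true — concluding that a new curriculum improves exam scores when in fact it is not. Consequence: adopting a curriculum that gives no real benefit — disruption for nothing.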